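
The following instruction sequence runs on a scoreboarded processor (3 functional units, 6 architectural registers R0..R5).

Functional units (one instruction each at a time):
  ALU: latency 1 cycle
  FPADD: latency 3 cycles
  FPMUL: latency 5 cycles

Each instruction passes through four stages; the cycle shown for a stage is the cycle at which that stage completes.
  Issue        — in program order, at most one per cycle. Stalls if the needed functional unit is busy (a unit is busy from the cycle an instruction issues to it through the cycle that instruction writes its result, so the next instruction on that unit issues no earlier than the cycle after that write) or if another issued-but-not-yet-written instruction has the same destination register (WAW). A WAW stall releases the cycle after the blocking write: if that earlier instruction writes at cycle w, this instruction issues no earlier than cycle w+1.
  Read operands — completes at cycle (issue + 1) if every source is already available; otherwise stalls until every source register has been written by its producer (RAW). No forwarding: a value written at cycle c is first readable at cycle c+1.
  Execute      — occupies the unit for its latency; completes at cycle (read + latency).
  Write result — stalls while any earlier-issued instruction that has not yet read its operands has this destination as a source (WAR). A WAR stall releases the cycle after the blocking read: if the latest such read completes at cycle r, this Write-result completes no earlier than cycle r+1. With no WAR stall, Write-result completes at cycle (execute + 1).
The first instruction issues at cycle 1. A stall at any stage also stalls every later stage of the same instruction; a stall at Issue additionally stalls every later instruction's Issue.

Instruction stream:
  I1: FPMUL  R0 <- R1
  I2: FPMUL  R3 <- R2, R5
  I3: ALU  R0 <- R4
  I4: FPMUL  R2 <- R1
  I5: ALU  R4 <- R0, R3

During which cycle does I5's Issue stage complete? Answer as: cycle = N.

cycle = 18

cycle 1: issue I1 (FPMUL)
cycle 2: I1 read-ops
cycle 7: I1 finished on FPMUL
cycle 8: I1→R0
cycle 9: issue I2 (FPMUL)
cycle 10: I2 read-ops | issue I3 (ALU)
cycle 11: I3 read-ops
cycle 12: I3 finished on ALU
cycle 13: I3→R0
cycle 15: I2 finished on FPMUL
cycle 16: I2→R3
cycle 17: issue I4 (FPMUL)
cycle 18: I4 read-ops | issue I5 (ALU)
cycle 19: I5 read-ops
cycle 20: I5 finished on ALU
cycle 21: I5→R4
cycle 23: I4 finished on FPMUL
cycle 24: I4→R2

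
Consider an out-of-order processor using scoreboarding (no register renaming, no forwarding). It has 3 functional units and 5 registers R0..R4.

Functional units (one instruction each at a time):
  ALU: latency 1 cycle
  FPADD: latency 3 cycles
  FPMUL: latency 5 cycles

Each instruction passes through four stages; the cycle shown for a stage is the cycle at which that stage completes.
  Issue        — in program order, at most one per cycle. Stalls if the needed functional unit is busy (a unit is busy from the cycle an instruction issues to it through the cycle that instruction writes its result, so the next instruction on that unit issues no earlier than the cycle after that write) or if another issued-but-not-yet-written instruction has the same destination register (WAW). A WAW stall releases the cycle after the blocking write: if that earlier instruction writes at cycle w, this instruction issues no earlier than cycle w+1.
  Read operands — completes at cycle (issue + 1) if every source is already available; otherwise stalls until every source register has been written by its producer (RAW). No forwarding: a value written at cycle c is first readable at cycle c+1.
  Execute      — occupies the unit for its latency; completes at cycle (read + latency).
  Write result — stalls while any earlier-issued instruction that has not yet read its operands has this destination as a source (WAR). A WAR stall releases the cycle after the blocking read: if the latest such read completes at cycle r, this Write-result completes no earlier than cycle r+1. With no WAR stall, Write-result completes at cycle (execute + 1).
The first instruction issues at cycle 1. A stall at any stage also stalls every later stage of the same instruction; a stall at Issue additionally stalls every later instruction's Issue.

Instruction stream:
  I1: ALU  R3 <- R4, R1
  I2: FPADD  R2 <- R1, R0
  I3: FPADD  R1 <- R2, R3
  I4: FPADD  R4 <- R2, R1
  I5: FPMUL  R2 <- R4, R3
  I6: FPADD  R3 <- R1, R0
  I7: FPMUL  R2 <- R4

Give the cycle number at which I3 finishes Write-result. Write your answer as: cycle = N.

I1 -> (1, 2, 3, 4)
I2 -> (2, 3, 6, 7)
I3 -> (8, 9, 12, 13)  // struct: FPADD busy until I2 writes@7
I4 -> (14, 15, 18, 19)  // struct: FPADD busy until I3 writes@13
I5 -> (15, 20, 25, 26)  // RAW R4: wait I4 write@19
I6 -> (20, 21, 24, 25)  // struct: FPADD busy until I4 writes@19
I7 -> (27, 28, 33, 34)  // struct: FPMUL busy until I5 writes@26

cycle = 13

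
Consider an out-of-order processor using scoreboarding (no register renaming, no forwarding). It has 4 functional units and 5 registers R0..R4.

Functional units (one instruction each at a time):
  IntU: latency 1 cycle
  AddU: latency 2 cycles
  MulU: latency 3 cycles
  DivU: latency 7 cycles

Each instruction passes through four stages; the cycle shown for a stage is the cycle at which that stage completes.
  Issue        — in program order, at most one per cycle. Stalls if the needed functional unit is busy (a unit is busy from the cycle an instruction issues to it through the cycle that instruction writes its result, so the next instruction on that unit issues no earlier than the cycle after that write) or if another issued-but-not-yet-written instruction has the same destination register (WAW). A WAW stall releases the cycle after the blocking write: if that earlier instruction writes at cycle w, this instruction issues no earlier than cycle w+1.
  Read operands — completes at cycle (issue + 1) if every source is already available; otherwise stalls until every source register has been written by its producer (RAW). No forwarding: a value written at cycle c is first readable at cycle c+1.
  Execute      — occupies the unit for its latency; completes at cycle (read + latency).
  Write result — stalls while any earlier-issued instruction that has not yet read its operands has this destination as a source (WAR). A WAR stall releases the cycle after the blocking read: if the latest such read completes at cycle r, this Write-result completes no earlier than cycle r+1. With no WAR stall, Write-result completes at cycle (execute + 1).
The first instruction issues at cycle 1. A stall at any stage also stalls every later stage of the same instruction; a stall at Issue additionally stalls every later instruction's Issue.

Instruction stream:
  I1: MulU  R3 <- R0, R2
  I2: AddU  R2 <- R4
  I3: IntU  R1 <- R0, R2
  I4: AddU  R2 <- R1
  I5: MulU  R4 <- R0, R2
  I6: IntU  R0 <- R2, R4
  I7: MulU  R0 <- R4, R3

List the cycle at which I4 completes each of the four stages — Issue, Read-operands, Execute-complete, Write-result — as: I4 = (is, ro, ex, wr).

I4 = (7, 10, 12, 13)

t=1  I1→MulU
t=2  I1 RO · I2→AddU
t=3  I2 RO · I3→IntU
t=5  I1 EX · I2 EX
t=6  I1 WR R3 · I2 WR R2
t=7  I3 RO · I4→AddU
t=8  I3 EX · I5→MulU
t=9  I3 WR R1
t=10  I4 RO · I6→IntU
t=12  I4 EX
t=13  I4 WR R2
t=14  I5 RO
t=17  I5 EX
t=18  I5 WR R4
t=19  I6 RO
t=20  I6 EX
t=21  I6 WR R0
t=22  I7→MulU
t=23  I7 RO
t=26  I7 EX
t=27  I7 WR R0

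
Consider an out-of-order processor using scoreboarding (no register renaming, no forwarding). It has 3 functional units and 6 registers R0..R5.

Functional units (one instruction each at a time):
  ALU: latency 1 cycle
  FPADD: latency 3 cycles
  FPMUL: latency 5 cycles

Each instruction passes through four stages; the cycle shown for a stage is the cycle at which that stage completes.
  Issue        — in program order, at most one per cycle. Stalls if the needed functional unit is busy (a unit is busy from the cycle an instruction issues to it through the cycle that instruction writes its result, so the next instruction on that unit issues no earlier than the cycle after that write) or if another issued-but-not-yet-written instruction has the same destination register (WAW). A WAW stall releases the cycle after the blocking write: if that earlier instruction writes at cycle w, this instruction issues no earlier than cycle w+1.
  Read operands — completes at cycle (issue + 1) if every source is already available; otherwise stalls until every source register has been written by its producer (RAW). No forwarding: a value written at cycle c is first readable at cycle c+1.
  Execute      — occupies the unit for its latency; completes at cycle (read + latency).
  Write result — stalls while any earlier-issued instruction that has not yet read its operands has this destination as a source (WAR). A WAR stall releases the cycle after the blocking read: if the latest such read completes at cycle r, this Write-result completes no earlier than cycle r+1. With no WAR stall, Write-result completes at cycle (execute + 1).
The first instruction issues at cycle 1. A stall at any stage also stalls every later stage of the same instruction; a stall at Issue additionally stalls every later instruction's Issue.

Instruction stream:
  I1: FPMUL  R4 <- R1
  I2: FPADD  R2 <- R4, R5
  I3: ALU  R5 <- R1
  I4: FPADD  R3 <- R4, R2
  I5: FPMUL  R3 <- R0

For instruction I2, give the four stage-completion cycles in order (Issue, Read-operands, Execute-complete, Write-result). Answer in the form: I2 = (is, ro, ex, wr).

I1 -> (1, 2, 7, 8)
I2 -> (2, 9, 12, 13)  // RAW R4: wait I1 write@8
I3 -> (3, 4, 5, 10)  // WAR R5: wait I2 read@9
I4 -> (14, 15, 18, 19)  // struct: FPADD busy until I2 writes@13
I5 -> (20, 21, 26, 27)  // WAW R3: wait I4 write@19

I2 = (2, 9, 12, 13)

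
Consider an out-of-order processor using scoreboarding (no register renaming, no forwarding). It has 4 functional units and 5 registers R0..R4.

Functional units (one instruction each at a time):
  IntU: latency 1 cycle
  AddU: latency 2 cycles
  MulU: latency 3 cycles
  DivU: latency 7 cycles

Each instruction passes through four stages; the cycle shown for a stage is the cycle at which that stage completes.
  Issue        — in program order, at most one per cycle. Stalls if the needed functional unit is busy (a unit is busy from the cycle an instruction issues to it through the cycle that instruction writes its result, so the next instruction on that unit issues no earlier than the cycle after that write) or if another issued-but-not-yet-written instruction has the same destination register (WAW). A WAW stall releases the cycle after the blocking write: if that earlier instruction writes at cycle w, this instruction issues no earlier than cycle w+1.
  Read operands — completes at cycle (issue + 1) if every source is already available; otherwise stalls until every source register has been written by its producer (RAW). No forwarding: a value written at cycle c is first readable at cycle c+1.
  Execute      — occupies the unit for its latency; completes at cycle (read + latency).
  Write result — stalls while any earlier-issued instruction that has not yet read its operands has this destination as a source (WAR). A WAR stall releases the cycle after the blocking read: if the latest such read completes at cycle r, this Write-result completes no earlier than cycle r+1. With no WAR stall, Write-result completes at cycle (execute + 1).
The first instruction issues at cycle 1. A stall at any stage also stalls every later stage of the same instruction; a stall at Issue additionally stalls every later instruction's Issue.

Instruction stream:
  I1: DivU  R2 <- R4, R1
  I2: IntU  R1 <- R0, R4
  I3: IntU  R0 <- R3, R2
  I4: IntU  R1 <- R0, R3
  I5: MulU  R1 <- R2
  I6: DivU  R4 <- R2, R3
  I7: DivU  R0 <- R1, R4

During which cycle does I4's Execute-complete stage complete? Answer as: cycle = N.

cycle = 16

[I1] 1/2/9/10
[I2] 2/3/4/5
[I3] 6/11/12/13  (struct: IntU busy until I2 writes@5; RAW R2: wait I1 write@10)
[I4] 14/15/16/17  (struct: IntU busy until I3 writes@13)
[I5] 18/19/22/23  (WAW R1: wait I4 write@17)
[I6] 19/20/27/28
[I7] 29/30/37/38  (struct: DivU busy until I6 writes@28)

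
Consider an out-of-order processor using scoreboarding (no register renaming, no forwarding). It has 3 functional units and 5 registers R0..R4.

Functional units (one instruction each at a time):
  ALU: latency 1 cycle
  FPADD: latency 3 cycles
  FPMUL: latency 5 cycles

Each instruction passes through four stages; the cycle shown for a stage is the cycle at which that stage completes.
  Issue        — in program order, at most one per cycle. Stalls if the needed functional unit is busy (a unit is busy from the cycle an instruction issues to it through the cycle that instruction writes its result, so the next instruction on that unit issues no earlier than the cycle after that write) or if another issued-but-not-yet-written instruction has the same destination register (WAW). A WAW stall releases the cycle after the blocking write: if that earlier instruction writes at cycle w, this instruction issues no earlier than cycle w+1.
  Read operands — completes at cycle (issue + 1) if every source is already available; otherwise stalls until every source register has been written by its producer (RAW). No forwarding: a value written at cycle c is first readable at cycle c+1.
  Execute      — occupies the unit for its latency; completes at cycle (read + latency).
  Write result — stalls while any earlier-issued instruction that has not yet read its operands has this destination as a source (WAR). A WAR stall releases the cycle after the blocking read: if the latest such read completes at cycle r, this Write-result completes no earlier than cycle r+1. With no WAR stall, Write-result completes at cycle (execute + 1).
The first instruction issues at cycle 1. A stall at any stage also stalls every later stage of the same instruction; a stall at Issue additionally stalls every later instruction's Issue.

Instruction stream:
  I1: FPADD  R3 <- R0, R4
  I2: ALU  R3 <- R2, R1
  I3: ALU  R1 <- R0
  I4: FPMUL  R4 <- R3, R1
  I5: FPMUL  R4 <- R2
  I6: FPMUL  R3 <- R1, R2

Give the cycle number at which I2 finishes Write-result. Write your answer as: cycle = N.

I1  is:1  ro:2  ex:5  wr:6
I2  is:7  ro:8  ex:9  wr:10  — WAW R3: wait I1 write@6
I3  is:11  ro:12  ex:13  wr:14  — struct: ALU busy until I2 writes@10
I4  is:12  ro:15  ex:20  wr:21  — RAW R1: wait I3 write@14
I5  is:22  ro:23  ex:28  wr:29  — struct: FPMUL busy until I4 writes@21
I6  is:30  ro:31  ex:36  wr:37  — struct: FPMUL busy until I5 writes@29

cycle = 10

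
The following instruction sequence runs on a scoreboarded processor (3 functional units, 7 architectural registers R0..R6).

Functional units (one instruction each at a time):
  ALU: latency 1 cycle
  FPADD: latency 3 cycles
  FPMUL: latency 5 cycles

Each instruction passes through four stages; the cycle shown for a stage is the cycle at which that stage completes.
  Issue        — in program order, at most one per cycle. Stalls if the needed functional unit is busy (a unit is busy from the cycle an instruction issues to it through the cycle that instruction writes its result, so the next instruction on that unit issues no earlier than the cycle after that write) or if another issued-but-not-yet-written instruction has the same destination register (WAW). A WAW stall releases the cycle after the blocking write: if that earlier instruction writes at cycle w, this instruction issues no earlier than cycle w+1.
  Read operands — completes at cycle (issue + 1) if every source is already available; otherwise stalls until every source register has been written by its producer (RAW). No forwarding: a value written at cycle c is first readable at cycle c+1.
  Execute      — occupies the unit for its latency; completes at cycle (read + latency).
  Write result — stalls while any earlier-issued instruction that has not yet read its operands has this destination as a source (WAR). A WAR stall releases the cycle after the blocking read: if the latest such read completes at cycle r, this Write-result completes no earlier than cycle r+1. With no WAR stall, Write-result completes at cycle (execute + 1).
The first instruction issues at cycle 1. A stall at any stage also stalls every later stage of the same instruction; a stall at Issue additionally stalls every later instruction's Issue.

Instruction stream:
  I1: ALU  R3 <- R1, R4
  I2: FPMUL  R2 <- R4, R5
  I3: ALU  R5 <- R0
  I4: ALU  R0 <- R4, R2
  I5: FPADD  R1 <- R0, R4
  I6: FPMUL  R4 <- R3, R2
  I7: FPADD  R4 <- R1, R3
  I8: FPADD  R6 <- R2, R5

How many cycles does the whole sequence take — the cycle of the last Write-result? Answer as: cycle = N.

t=1  issue I1 (ALU)
t=2  I1 read-ops · issue I2 (FPMUL)
t=3  I1 finished on ALU · I2 read-ops
t=4  I1→R3
t=5  issue I3 (ALU)
t=6  I3 read-ops
t=7  I3 finished on ALU
t=8  I2 finished on FPMUL · I3→R5
t=9  I2→R2 · issue I4 (ALU)
t=10  I4 read-ops · issue I5 (FPADD)
t=11  I4 finished on ALU · issue I6 (FPMUL)
t=12  I4→R0 · I6 read-ops
t=13  I5 read-ops
t=16  I5 finished on FPADD
t=17  I5→R1 · I6 finished on FPMUL
t=18  I6→R4
t=19  issue I7 (FPADD)
t=20  I7 read-ops
t=23  I7 finished on FPADD
t=24  I7→R4
t=25  issue I8 (FPADD)
t=26  I8 read-ops
t=29  I8 finished on FPADD
t=30  I8→R6

cycle = 30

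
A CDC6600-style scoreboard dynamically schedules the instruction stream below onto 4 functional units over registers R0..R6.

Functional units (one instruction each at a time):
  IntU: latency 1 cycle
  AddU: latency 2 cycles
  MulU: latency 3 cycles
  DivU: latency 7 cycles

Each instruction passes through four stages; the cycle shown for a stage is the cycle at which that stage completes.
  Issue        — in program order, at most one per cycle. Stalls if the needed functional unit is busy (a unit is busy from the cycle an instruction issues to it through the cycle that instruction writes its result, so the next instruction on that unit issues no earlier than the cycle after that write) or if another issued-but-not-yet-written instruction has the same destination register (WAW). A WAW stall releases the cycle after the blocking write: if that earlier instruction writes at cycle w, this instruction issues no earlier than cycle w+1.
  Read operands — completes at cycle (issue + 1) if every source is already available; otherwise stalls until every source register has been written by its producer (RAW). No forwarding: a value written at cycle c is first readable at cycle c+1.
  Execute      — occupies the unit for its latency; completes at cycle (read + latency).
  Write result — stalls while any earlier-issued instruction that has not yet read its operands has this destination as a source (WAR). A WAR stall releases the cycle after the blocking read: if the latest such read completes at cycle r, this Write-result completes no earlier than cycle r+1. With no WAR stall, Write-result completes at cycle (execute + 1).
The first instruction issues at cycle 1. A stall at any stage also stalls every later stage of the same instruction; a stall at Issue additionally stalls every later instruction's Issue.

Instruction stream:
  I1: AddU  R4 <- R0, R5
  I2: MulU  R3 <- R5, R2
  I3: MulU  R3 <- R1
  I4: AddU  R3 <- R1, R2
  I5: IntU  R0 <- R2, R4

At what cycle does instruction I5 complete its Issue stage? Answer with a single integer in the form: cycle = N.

cycle = 15

[I1] 1/2/4/5
[I2] 2/3/6/7
[I3] 8/9/12/13  (struct: MulU busy until I2 writes@7)
[I4] 14/15/17/18  (WAW R3: wait I3 write@13)
[I5] 15/16/17/18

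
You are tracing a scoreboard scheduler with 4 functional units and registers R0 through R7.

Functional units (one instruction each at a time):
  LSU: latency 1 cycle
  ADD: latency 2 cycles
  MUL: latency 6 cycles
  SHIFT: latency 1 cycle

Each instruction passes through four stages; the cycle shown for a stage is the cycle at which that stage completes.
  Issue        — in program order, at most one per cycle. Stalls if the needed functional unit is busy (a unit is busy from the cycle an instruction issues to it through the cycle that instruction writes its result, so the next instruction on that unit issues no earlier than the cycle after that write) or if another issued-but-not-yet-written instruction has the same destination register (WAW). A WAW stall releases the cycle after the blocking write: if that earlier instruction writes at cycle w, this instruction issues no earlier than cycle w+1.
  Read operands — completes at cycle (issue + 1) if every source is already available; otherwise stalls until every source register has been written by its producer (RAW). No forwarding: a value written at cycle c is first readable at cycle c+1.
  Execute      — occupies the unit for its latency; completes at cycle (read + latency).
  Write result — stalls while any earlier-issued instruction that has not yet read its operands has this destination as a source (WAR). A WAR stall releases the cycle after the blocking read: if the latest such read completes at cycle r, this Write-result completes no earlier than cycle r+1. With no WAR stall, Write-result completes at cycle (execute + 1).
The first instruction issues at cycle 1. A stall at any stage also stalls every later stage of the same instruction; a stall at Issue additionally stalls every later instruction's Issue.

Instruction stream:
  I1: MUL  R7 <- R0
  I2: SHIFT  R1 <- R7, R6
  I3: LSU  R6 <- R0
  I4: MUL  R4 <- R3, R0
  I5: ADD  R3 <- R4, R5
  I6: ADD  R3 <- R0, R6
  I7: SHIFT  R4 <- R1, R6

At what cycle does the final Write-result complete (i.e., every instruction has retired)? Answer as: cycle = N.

cycle = 27

c1: I1 dispatched to MUL
c2: I1 operands ready, I2 dispatched to SHIFT
c3: I3 dispatched to LSU
c4: I3 operands ready
c5: I3 complete
c8: I1 complete
c9: R7←I1
c10: I2 operands ready, I4 dispatched to MUL
c11: I2 complete, R6←I3, I4 operands ready, I5 dispatched to ADD
c12: R1←I2
c17: I4 complete
c18: R4←I4
c19: I5 operands ready
c21: I5 complete
c22: R3←I5
c23: I6 dispatched to ADD
c24: I6 operands ready, I7 dispatched to SHIFT
c25: I7 operands ready
c26: I6 complete, I7 complete
c27: R3←I6, R4←I7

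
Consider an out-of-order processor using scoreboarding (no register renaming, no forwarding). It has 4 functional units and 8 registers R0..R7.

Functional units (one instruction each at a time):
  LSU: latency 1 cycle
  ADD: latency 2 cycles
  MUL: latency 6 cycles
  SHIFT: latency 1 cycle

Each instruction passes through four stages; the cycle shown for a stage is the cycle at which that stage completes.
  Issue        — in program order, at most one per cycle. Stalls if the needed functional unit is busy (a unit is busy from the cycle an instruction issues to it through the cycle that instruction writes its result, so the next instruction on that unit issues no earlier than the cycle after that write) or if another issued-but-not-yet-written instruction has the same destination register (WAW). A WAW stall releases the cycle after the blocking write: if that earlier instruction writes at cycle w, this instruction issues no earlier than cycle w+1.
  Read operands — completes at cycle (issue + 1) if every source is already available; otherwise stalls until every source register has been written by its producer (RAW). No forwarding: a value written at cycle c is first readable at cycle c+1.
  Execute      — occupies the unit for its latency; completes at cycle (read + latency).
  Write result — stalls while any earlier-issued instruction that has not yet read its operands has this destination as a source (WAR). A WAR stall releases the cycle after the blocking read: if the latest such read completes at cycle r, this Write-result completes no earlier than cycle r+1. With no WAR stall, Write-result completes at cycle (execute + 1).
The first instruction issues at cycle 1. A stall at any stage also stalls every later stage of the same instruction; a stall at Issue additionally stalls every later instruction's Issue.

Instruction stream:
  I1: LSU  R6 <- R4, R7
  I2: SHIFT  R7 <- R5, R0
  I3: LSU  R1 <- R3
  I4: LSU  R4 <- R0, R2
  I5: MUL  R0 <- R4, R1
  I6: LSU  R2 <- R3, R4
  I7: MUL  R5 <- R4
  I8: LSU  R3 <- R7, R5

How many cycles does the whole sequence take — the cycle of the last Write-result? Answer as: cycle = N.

cycle = 32

cycle 1: I1→LSU
cycle 2: I1 RO | I2→SHIFT
cycle 3: I1 EX | I2 RO
cycle 4: I1 WR R6 | I2 EX
cycle 5: I2 WR R7 | I3→LSU
cycle 6: I3 RO
cycle 7: I3 EX
cycle 8: I3 WR R1
cycle 9: I4→LSU
cycle 10: I4 RO | I5→MUL
cycle 11: I4 EX
cycle 12: I4 WR R4
cycle 13: I5 RO | I6→LSU
cycle 14: I6 RO
cycle 15: I6 EX
cycle 16: I6 WR R2
cycle 19: I5 EX
cycle 20: I5 WR R0
cycle 21: I7→MUL
cycle 22: I7 RO | I8→LSU
cycle 28: I7 EX
cycle 29: I7 WR R5
cycle 30: I8 RO
cycle 31: I8 EX
cycle 32: I8 WR R3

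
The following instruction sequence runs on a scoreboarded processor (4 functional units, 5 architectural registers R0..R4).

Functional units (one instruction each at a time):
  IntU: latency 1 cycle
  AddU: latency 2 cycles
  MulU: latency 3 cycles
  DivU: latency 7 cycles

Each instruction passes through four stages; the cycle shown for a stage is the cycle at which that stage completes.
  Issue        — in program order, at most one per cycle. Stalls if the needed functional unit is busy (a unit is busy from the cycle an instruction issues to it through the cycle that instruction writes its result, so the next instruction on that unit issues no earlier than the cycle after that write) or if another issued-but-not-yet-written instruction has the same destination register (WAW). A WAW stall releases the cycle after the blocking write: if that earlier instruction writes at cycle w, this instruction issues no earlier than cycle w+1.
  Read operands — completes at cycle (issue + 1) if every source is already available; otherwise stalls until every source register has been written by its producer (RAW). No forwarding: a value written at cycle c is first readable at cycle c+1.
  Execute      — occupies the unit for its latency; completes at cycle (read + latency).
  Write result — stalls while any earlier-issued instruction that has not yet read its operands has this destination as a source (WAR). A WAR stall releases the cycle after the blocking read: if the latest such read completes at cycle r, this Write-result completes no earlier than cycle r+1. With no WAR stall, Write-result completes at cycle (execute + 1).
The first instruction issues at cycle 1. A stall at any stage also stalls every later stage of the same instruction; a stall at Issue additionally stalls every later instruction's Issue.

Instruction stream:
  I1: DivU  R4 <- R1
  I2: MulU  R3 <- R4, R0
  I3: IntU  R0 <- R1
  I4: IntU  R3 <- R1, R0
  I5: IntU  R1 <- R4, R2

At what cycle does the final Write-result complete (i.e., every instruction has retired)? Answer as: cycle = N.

c1: issue I1 (DivU)
c2: I1 read-ops | issue I2 (MulU)
c3: issue I3 (IntU)
c4: I3 read-ops
c5: I3 finished on IntU
c9: I1 finished on DivU
c10: I1→R4
c11: I2 read-ops
c12: I3→R0
c14: I2 finished on MulU
c15: I2→R3
c16: issue I4 (IntU)
c17: I4 read-ops
c18: I4 finished on IntU
c19: I4→R3
c20: issue I5 (IntU)
c21: I5 read-ops
c22: I5 finished on IntU
c23: I5→R1

cycle = 23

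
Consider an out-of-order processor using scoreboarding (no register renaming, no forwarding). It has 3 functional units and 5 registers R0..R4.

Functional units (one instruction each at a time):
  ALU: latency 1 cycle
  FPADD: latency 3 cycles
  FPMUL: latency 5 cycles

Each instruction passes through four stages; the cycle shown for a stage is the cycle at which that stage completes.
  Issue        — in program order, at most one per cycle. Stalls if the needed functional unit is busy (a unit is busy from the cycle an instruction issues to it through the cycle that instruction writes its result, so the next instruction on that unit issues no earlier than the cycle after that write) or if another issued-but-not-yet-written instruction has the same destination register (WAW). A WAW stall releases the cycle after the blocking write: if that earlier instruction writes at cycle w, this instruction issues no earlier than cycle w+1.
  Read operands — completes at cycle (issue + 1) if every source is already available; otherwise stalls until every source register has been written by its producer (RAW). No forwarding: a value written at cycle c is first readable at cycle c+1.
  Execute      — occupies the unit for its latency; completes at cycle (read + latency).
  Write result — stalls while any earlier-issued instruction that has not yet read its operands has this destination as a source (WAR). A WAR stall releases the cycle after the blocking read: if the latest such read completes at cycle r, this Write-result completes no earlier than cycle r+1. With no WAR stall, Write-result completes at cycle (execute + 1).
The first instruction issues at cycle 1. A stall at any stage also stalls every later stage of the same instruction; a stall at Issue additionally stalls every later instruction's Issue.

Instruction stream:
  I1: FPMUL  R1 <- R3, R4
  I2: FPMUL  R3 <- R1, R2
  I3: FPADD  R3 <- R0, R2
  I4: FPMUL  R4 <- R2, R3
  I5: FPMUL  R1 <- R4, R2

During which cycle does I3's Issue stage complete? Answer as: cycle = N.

I1 -> (1, 2, 7, 8)
I2 -> (9, 10, 15, 16)  // struct: FPMUL busy until I1 writes@8
I3 -> (17, 18, 21, 22)  // WAW R3: wait I2 write@16
I4 -> (18, 23, 28, 29)  // RAW R3: wait I3 write@22
I5 -> (30, 31, 36, 37)  // struct: FPMUL busy until I4 writes@29

cycle = 17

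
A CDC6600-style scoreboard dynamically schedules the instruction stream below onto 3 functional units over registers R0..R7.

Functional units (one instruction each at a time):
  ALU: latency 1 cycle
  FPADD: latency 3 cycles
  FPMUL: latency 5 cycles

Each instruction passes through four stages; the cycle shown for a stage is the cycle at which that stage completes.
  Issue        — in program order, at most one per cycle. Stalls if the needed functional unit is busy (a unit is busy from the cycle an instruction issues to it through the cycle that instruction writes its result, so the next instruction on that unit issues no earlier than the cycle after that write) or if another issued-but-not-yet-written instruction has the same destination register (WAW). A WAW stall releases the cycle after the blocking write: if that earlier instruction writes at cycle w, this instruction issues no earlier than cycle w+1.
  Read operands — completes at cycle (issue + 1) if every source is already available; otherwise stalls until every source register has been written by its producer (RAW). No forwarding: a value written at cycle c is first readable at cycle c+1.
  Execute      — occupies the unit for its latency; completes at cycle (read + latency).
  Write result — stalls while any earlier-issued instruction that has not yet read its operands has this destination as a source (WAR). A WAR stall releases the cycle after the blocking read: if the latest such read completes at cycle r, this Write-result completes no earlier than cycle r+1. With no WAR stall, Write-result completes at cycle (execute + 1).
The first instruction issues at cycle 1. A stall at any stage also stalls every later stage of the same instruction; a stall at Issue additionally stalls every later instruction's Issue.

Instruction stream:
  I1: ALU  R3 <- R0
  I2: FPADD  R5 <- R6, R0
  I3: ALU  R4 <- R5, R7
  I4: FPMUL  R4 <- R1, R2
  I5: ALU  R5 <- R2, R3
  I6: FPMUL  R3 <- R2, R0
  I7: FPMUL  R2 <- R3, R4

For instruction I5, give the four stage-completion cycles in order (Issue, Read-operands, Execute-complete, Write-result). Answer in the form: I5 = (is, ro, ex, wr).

c1: issue I1 (ALU)
c2: I1 read-ops · issue I2 (FPADD)
c3: I1 finished on ALU · I2 read-ops
c4: I1→R3
c5: issue I3 (ALU)
c6: I2 finished on FPADD
c7: I2→R5
c8: I3 read-ops
c9: I3 finished on ALU
c10: I3→R4
c11: issue I4 (FPMUL)
c12: I4 read-ops · issue I5 (ALU)
c13: I5 read-ops
c14: I5 finished on ALU
c15: I5→R5
c17: I4 finished on FPMUL
c18: I4→R4
c19: issue I6 (FPMUL)
c20: I6 read-ops
c25: I6 finished on FPMUL
c26: I6→R3
c27: issue I7 (FPMUL)
c28: I7 read-ops
c33: I7 finished on FPMUL
c34: I7→R2

I5 = (12, 13, 14, 15)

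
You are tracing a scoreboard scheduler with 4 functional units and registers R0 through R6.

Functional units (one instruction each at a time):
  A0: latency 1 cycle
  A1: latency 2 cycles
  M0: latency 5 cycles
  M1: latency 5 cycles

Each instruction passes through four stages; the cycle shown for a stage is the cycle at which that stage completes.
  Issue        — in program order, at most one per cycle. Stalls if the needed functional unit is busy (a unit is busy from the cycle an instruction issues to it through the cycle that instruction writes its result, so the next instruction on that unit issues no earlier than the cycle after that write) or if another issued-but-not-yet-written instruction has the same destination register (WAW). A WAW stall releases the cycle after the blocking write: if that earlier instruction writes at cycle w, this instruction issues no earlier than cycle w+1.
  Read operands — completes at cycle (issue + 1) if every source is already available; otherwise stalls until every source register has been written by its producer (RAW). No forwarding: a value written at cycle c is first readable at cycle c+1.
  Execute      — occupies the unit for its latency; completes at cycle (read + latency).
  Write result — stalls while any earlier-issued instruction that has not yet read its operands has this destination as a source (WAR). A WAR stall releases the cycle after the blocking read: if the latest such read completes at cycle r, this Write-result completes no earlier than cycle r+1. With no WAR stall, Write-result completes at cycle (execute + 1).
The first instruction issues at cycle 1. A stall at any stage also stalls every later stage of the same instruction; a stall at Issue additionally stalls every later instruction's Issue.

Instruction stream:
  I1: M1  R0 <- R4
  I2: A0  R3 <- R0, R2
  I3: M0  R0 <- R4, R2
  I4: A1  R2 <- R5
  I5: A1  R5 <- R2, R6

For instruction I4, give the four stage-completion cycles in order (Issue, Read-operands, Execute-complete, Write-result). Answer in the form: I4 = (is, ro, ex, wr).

I4 = (10, 11, 13, 14)

[I1] 1/2/7/8
[I2] 2/9/10/11  (RAW R0: wait I1 write@8)
[I3] 9/10/15/16  (WAW R0: wait I1 write@8)
[I4] 10/11/13/14
[I5] 15/16/18/19  (struct: A1 busy until I4 writes@14)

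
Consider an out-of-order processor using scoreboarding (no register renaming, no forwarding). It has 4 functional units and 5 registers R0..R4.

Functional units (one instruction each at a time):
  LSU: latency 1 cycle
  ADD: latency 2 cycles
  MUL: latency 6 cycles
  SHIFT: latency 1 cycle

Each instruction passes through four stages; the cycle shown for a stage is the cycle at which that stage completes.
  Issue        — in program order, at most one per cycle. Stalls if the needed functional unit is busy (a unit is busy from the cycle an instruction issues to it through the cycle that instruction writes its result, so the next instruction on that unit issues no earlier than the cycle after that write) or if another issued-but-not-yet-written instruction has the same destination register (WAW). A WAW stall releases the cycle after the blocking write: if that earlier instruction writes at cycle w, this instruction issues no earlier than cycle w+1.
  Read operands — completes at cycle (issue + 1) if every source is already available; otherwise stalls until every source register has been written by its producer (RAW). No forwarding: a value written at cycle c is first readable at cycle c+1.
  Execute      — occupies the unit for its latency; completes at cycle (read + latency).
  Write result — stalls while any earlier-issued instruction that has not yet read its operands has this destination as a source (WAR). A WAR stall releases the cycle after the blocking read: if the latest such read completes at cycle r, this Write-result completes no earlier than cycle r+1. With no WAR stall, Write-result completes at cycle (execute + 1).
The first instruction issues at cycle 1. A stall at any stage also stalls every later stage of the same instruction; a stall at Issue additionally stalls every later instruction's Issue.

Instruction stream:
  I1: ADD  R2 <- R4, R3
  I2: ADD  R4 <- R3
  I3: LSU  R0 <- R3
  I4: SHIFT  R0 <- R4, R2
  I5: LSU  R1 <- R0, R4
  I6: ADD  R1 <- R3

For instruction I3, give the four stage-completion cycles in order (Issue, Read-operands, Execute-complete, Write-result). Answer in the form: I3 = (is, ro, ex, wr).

I1  is:1  ro:2  ex:4  wr:5
I2  is:6  ro:7  ex:9  wr:10  — struct: ADD busy until I1 writes@5
I3  is:7  ro:8  ex:9  wr:10
I4  is:11  ro:12  ex:13  wr:14  — WAW R0: wait I3 write@10
I5  is:12  ro:15  ex:16  wr:17  — RAW R0: wait I4 write@14
I6  is:18  ro:19  ex:21  wr:22  — WAW R1: wait I5 write@17

I3 = (7, 8, 9, 10)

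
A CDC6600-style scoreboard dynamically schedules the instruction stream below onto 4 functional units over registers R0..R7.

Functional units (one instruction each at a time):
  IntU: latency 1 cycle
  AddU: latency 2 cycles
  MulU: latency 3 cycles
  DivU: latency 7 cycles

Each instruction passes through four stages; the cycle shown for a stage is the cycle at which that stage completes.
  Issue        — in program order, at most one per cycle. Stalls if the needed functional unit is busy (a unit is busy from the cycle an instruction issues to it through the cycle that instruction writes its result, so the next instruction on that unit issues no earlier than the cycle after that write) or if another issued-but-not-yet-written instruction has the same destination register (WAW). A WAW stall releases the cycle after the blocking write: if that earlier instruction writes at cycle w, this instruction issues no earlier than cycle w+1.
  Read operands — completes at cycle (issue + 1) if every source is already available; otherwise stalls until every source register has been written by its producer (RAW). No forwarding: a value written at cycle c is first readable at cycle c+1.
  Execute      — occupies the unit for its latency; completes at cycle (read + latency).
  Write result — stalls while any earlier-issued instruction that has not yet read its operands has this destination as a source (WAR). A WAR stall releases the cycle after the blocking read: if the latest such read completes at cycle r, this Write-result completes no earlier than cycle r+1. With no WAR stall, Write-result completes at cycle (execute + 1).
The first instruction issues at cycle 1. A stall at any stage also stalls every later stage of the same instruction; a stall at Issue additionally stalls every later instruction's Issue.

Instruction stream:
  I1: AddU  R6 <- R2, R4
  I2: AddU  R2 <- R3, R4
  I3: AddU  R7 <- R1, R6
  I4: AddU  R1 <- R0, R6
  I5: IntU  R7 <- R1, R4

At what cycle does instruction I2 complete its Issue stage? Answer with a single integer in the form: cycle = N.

cycle = 6

c1: I1 issues→AddU
c2: I1 reads
c4: I1 exec-done
c5: I1 writes R6
c6: I2 issues→AddU
c7: I2 reads
c9: I2 exec-done
c10: I2 writes R2
c11: I3 issues→AddU
c12: I3 reads
c14: I3 exec-done
c15: I3 writes R7
c16: I4 issues→AddU
c17: I4 reads, I5 issues→IntU
c19: I4 exec-done
c20: I4 writes R1
c21: I5 reads
c22: I5 exec-done
c23: I5 writes R7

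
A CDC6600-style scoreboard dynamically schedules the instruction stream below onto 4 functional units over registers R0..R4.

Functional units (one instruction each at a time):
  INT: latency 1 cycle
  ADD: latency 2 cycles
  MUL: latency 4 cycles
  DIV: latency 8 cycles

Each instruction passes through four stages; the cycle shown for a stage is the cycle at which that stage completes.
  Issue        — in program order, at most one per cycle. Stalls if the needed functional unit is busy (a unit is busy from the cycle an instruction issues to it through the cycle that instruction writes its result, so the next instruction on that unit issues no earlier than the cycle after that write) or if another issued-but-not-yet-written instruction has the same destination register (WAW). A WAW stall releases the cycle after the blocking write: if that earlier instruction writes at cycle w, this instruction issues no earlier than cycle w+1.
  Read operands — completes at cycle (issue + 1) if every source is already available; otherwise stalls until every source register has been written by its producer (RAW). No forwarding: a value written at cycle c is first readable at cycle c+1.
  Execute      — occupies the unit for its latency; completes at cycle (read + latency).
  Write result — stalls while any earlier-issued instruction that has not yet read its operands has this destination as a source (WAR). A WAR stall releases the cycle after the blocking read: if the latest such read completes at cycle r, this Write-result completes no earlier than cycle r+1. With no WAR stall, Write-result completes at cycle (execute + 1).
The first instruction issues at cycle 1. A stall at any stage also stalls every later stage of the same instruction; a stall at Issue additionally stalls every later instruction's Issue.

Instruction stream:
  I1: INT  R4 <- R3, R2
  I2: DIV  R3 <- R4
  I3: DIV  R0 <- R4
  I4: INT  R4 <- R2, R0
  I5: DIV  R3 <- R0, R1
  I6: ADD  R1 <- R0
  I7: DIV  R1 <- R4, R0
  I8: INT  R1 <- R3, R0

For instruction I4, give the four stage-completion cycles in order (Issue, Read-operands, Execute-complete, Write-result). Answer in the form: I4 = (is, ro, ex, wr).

I4 = (16, 26, 27, 28)

I1: IS=1 RO=2 EX=3 WR=4
I2: IS=2 RO=5 EX=13 WR=14  [RAW R4: wait I1 write@4]
I3: IS=15 RO=16 EX=24 WR=25  [struct: DIV busy until I2 writes@14]
I4: IS=16 RO=26 EX=27 WR=28  [RAW R0: wait I3 write@25]
I5: IS=26 RO=27 EX=35 WR=36  [struct: DIV busy until I3 writes@25]
I6: IS=27 RO=28 EX=30 WR=31
I7: IS=37 RO=38 EX=46 WR=47  [struct: DIV busy until I5 writes@36]
I8: IS=48 RO=49 EX=50 WR=51  [WAW R1: wait I7 write@47]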